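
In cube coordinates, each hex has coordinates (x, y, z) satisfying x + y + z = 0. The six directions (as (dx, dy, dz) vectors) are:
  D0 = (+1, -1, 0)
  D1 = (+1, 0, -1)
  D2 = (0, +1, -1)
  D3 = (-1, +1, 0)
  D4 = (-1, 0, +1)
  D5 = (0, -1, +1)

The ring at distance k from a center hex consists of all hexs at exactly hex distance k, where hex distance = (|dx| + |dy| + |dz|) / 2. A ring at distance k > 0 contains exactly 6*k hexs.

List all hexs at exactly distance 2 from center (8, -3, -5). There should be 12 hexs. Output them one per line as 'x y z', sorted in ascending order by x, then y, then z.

Answer: 6 -3 -3
6 -2 -4
6 -1 -5
7 -4 -3
7 -1 -6
8 -5 -3
8 -1 -7
9 -5 -4
9 -2 -7
10 -5 -5
10 -4 -6
10 -3 -7

Derivation:
Walk ring at distance 2 from (8, -3, -5):
Start at center + D4*2 = (6, -3, -3)
  hex 0: (6, -3, -3)
  hex 1: (7, -4, -3)
  hex 2: (8, -5, -3)
  hex 3: (9, -5, -4)
  hex 4: (10, -5, -5)
  hex 5: (10, -4, -6)
  hex 6: (10, -3, -7)
  hex 7: (9, -2, -7)
  hex 8: (8, -1, -7)
  hex 9: (7, -1, -6)
  hex 10: (6, -1, -5)
  hex 11: (6, -2, -4)
Sorted: 12 hexes.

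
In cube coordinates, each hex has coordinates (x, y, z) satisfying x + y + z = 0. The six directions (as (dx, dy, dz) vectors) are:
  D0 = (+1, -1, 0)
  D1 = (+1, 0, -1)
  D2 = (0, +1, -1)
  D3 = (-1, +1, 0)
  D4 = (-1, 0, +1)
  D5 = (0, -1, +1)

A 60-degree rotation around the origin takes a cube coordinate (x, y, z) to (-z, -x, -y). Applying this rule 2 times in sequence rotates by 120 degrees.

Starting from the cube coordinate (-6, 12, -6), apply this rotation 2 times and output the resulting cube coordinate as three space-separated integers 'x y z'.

Start: (-6, 12, -6)
Step 1: (-6, 12, -6) -> (-(-6), -(-6), -(12)) = (6, 6, -12)
Step 2: (6, 6, -12) -> (-(-12), -(6), -(6)) = (12, -6, -6)

Answer: 12 -6 -6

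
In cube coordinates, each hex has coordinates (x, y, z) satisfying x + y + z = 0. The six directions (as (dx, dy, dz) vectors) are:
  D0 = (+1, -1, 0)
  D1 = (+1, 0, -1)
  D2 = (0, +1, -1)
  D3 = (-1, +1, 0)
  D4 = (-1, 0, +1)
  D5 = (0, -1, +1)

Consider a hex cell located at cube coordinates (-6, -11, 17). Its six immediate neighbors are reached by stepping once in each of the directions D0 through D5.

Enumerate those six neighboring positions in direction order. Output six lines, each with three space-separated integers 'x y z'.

Center: (-6, -11, 17). Add each direction:
  D0: (-6, -11, 17) + (1, -1, 0) = (-5, -12, 17)
  D1: (-6, -11, 17) + (1, 0, -1) = (-5, -11, 16)
  D2: (-6, -11, 17) + (0, 1, -1) = (-6, -10, 16)
  D3: (-6, -11, 17) + (-1, 1, 0) = (-7, -10, 17)
  D4: (-6, -11, 17) + (-1, 0, 1) = (-7, -11, 18)
  D5: (-6, -11, 17) + (0, -1, 1) = (-6, -12, 18)

Answer: -5 -12 17
-5 -11 16
-6 -10 16
-7 -10 17
-7 -11 18
-6 -12 18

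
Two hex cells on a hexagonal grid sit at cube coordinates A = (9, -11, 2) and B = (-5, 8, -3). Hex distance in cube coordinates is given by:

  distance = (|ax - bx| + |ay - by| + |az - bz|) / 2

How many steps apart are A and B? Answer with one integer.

Answer: 19

Derivation:
|ax - bx| = |9 - (-5)| = 14
|ay - by| = |-11 - 8| = 19
|az - bz| = |2 - (-3)| = 5
distance = (14 + 19 + 5) / 2 = 38 / 2 = 19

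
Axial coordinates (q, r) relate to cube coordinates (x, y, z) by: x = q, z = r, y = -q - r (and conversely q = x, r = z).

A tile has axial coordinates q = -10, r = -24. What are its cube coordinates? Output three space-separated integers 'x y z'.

x = q = -10
z = r = -24
y = -x - z = -(-10) - (-24) = 34

Answer: -10 34 -24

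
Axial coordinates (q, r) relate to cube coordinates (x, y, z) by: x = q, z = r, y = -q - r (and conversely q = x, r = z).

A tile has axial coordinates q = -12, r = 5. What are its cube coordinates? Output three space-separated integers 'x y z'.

x = q = -12
z = r = 5
y = -x - z = -(-12) - (5) = 7

Answer: -12 7 5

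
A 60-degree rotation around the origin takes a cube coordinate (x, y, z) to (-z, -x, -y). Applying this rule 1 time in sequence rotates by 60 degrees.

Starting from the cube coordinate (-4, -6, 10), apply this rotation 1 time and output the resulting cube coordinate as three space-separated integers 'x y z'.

Start: (-4, -6, 10)
Step 1: (-4, -6, 10) -> (-(10), -(-4), -(-6)) = (-10, 4, 6)

Answer: -10 4 6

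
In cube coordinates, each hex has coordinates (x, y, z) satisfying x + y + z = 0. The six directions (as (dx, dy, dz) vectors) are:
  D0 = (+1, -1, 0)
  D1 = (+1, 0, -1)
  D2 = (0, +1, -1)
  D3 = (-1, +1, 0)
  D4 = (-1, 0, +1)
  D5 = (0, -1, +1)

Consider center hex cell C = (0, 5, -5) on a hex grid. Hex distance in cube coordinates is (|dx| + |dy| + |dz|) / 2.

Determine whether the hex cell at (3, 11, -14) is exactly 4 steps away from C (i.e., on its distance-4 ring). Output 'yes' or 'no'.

Answer: no

Derivation:
|px - cx| = |3 - 0| = 3
|py - cy| = |11 - 5| = 6
|pz - cz| = |-14 - (-5)| = 9
distance = (3+6+9)/2 = 18/2 = 9
radius = 4; distance != radius -> no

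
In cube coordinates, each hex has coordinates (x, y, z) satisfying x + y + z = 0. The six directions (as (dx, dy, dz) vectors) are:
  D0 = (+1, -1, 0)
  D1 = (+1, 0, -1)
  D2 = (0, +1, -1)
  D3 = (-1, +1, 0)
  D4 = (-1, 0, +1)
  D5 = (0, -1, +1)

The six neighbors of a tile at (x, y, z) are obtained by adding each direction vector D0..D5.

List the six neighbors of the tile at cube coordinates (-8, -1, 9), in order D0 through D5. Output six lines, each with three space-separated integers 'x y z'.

Answer: -7 -2 9
-7 -1 8
-8 0 8
-9 0 9
-9 -1 10
-8 -2 10

Derivation:
Center: (-8, -1, 9). Add each direction:
  D0: (-8, -1, 9) + (1, -1, 0) = (-7, -2, 9)
  D1: (-8, -1, 9) + (1, 0, -1) = (-7, -1, 8)
  D2: (-8, -1, 9) + (0, 1, -1) = (-8, 0, 8)
  D3: (-8, -1, 9) + (-1, 1, 0) = (-9, 0, 9)
  D4: (-8, -1, 9) + (-1, 0, 1) = (-9, -1, 10)
  D5: (-8, -1, 9) + (0, -1, 1) = (-8, -2, 10)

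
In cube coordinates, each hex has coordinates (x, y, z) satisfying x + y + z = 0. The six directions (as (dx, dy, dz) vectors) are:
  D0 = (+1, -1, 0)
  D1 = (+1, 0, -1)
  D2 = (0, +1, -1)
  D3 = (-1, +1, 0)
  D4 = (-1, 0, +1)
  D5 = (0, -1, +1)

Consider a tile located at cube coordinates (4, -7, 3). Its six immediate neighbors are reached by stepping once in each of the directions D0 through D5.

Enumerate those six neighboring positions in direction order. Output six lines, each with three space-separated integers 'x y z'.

Center: (4, -7, 3). Add each direction:
  D0: (4, -7, 3) + (1, -1, 0) = (5, -8, 3)
  D1: (4, -7, 3) + (1, 0, -1) = (5, -7, 2)
  D2: (4, -7, 3) + (0, 1, -1) = (4, -6, 2)
  D3: (4, -7, 3) + (-1, 1, 0) = (3, -6, 3)
  D4: (4, -7, 3) + (-1, 0, 1) = (3, -7, 4)
  D5: (4, -7, 3) + (0, -1, 1) = (4, -8, 4)

Answer: 5 -8 3
5 -7 2
4 -6 2
3 -6 3
3 -7 4
4 -8 4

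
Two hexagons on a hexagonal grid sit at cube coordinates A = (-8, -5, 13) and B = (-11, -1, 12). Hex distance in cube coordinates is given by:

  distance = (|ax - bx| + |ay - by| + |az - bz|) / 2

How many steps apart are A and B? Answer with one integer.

|ax - bx| = |-8 - (-11)| = 3
|ay - by| = |-5 - (-1)| = 4
|az - bz| = |13 - 12| = 1
distance = (3 + 4 + 1) / 2 = 8 / 2 = 4

Answer: 4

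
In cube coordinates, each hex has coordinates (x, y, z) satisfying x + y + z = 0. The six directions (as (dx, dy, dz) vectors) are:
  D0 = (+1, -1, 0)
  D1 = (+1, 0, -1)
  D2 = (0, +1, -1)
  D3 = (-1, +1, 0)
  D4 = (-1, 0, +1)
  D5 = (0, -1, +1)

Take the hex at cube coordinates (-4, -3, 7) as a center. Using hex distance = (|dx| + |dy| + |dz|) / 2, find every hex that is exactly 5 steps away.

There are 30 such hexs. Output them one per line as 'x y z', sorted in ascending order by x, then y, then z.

Answer: -9 -3 12
-9 -2 11
-9 -1 10
-9 0 9
-9 1 8
-9 2 7
-8 -4 12
-8 2 6
-7 -5 12
-7 2 5
-6 -6 12
-6 2 4
-5 -7 12
-5 2 3
-4 -8 12
-4 2 2
-3 -8 11
-3 1 2
-2 -8 10
-2 0 2
-1 -8 9
-1 -1 2
0 -8 8
0 -2 2
1 -8 7
1 -7 6
1 -6 5
1 -5 4
1 -4 3
1 -3 2

Derivation:
Walk ring at distance 5 from (-4, -3, 7):
Start at center + D4*5 = (-9, -3, 12)
  hex 0: (-9, -3, 12)
  hex 1: (-8, -4, 12)
  hex 2: (-7, -5, 12)
  hex 3: (-6, -6, 12)
  hex 4: (-5, -7, 12)
  hex 5: (-4, -8, 12)
  hex 6: (-3, -8, 11)
  hex 7: (-2, -8, 10)
  hex 8: (-1, -8, 9)
  hex 9: (0, -8, 8)
  hex 10: (1, -8, 7)
  hex 11: (1, -7, 6)
  hex 12: (1, -6, 5)
  hex 13: (1, -5, 4)
  hex 14: (1, -4, 3)
  hex 15: (1, -3, 2)
  hex 16: (0, -2, 2)
  hex 17: (-1, -1, 2)
  hex 18: (-2, 0, 2)
  hex 19: (-3, 1, 2)
  hex 20: (-4, 2, 2)
  hex 21: (-5, 2, 3)
  hex 22: (-6, 2, 4)
  hex 23: (-7, 2, 5)
  hex 24: (-8, 2, 6)
  hex 25: (-9, 2, 7)
  hex 26: (-9, 1, 8)
  hex 27: (-9, 0, 9)
  hex 28: (-9, -1, 10)
  hex 29: (-9, -2, 11)
Sorted: 30 hexes.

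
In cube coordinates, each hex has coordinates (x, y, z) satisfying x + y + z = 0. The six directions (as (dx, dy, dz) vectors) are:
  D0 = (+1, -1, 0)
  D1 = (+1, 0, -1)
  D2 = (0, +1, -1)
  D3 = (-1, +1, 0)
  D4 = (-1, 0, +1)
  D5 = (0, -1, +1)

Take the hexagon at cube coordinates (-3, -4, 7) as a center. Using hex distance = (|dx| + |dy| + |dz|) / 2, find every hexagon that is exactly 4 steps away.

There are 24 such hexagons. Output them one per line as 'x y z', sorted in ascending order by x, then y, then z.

Walk ring at distance 4 from (-3, -4, 7):
Start at center + D4*4 = (-7, -4, 11)
  hex 0: (-7, -4, 11)
  hex 1: (-6, -5, 11)
  hex 2: (-5, -6, 11)
  hex 3: (-4, -7, 11)
  hex 4: (-3, -8, 11)
  hex 5: (-2, -8, 10)
  hex 6: (-1, -8, 9)
  hex 7: (0, -8, 8)
  hex 8: (1, -8, 7)
  hex 9: (1, -7, 6)
  hex 10: (1, -6, 5)
  hex 11: (1, -5, 4)
  hex 12: (1, -4, 3)
  hex 13: (0, -3, 3)
  hex 14: (-1, -2, 3)
  hex 15: (-2, -1, 3)
  hex 16: (-3, 0, 3)
  hex 17: (-4, 0, 4)
  hex 18: (-5, 0, 5)
  hex 19: (-6, 0, 6)
  hex 20: (-7, 0, 7)
  hex 21: (-7, -1, 8)
  hex 22: (-7, -2, 9)
  hex 23: (-7, -3, 10)
Sorted: 24 hexes.

Answer: -7 -4 11
-7 -3 10
-7 -2 9
-7 -1 8
-7 0 7
-6 -5 11
-6 0 6
-5 -6 11
-5 0 5
-4 -7 11
-4 0 4
-3 -8 11
-3 0 3
-2 -8 10
-2 -1 3
-1 -8 9
-1 -2 3
0 -8 8
0 -3 3
1 -8 7
1 -7 6
1 -6 5
1 -5 4
1 -4 3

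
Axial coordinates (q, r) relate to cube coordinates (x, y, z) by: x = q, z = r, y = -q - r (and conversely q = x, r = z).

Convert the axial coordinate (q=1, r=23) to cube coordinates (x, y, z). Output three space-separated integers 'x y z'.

Answer: 1 -24 23

Derivation:
x = q = 1
z = r = 23
y = -x - z = -(1) - (23) = -24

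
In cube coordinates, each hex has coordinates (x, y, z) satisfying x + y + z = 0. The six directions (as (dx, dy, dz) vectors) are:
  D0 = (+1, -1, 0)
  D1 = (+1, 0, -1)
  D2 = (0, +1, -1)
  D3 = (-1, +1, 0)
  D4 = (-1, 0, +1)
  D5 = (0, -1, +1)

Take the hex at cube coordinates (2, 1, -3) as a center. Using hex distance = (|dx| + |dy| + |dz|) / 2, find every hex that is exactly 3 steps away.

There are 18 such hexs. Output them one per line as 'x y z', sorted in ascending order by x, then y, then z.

Answer: -1 1 0
-1 2 -1
-1 3 -2
-1 4 -3
0 0 0
0 4 -4
1 -1 0
1 4 -5
2 -2 0
2 4 -6
3 -2 -1
3 3 -6
4 -2 -2
4 2 -6
5 -2 -3
5 -1 -4
5 0 -5
5 1 -6

Derivation:
Walk ring at distance 3 from (2, 1, -3):
Start at center + D4*3 = (-1, 1, 0)
  hex 0: (-1, 1, 0)
  hex 1: (0, 0, 0)
  hex 2: (1, -1, 0)
  hex 3: (2, -2, 0)
  hex 4: (3, -2, -1)
  hex 5: (4, -2, -2)
  hex 6: (5, -2, -3)
  hex 7: (5, -1, -4)
  hex 8: (5, 0, -5)
  hex 9: (5, 1, -6)
  hex 10: (4, 2, -6)
  hex 11: (3, 3, -6)
  hex 12: (2, 4, -6)
  hex 13: (1, 4, -5)
  hex 14: (0, 4, -4)
  hex 15: (-1, 4, -3)
  hex 16: (-1, 3, -2)
  hex 17: (-1, 2, -1)
Sorted: 18 hexes.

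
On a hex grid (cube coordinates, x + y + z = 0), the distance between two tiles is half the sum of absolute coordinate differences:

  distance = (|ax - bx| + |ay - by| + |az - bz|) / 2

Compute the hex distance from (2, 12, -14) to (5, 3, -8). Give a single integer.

|ax - bx| = |2 - 5| = 3
|ay - by| = |12 - 3| = 9
|az - bz| = |-14 - (-8)| = 6
distance = (3 + 9 + 6) / 2 = 18 / 2 = 9

Answer: 9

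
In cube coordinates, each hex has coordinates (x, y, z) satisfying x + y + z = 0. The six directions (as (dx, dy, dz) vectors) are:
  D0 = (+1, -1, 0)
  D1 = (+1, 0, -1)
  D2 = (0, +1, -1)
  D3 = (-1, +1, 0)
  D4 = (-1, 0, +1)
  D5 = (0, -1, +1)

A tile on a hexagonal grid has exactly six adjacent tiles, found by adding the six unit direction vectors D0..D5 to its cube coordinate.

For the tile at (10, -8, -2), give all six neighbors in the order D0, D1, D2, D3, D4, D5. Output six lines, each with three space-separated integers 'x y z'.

Center: (10, -8, -2). Add each direction:
  D0: (10, -8, -2) + (1, -1, 0) = (11, -9, -2)
  D1: (10, -8, -2) + (1, 0, -1) = (11, -8, -3)
  D2: (10, -8, -2) + (0, 1, -1) = (10, -7, -3)
  D3: (10, -8, -2) + (-1, 1, 0) = (9, -7, -2)
  D4: (10, -8, -2) + (-1, 0, 1) = (9, -8, -1)
  D5: (10, -8, -2) + (0, -1, 1) = (10, -9, -1)

Answer: 11 -9 -2
11 -8 -3
10 -7 -3
9 -7 -2
9 -8 -1
10 -9 -1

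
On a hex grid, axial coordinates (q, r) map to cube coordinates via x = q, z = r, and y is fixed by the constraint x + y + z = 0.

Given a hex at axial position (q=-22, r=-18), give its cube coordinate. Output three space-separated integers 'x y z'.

Answer: -22 40 -18

Derivation:
x = q = -22
z = r = -18
y = -x - z = -(-22) - (-18) = 40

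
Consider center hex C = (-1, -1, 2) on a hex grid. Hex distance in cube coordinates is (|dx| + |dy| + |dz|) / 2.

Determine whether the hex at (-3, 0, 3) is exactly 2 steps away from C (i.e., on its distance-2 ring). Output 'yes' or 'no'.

Answer: yes

Derivation:
|px - cx| = |-3 - (-1)| = 2
|py - cy| = |0 - (-1)| = 1
|pz - cz| = |3 - 2| = 1
distance = (2+1+1)/2 = 4/2 = 2
radius = 2; distance == radius -> yes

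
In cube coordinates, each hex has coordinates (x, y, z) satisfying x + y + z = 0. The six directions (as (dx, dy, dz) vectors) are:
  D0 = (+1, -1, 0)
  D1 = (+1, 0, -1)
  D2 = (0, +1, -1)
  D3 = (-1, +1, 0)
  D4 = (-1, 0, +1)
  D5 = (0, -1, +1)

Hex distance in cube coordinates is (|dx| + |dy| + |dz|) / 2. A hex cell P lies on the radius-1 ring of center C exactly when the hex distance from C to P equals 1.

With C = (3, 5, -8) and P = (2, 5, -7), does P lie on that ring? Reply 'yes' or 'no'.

|px - cx| = |2 - 3| = 1
|py - cy| = |5 - 5| = 0
|pz - cz| = |-7 - (-8)| = 1
distance = (1+0+1)/2 = 2/2 = 1
radius = 1; distance == radius -> yes

Answer: yes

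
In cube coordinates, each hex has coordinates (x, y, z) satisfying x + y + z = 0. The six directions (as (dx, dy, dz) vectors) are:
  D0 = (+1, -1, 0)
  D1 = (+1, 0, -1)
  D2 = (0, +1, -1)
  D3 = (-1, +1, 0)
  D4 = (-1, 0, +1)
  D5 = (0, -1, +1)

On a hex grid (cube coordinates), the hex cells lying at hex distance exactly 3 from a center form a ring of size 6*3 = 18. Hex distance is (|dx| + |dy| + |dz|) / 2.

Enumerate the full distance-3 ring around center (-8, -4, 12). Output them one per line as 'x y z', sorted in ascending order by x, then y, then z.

Walk ring at distance 3 from (-8, -4, 12):
Start at center + D4*3 = (-11, -4, 15)
  hex 0: (-11, -4, 15)
  hex 1: (-10, -5, 15)
  hex 2: (-9, -6, 15)
  hex 3: (-8, -7, 15)
  hex 4: (-7, -7, 14)
  hex 5: (-6, -7, 13)
  hex 6: (-5, -7, 12)
  hex 7: (-5, -6, 11)
  hex 8: (-5, -5, 10)
  hex 9: (-5, -4, 9)
  hex 10: (-6, -3, 9)
  hex 11: (-7, -2, 9)
  hex 12: (-8, -1, 9)
  hex 13: (-9, -1, 10)
  hex 14: (-10, -1, 11)
  hex 15: (-11, -1, 12)
  hex 16: (-11, -2, 13)
  hex 17: (-11, -3, 14)
Sorted: 18 hexes.

Answer: -11 -4 15
-11 -3 14
-11 -2 13
-11 -1 12
-10 -5 15
-10 -1 11
-9 -6 15
-9 -1 10
-8 -7 15
-8 -1 9
-7 -7 14
-7 -2 9
-6 -7 13
-6 -3 9
-5 -7 12
-5 -6 11
-5 -5 10
-5 -4 9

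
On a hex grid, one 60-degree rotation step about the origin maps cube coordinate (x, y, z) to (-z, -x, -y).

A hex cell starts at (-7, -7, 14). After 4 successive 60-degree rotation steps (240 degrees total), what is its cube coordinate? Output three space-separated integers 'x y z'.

Start: (-7, -7, 14)
Step 1: (-7, -7, 14) -> (-(14), -(-7), -(-7)) = (-14, 7, 7)
Step 2: (-14, 7, 7) -> (-(7), -(-14), -(7)) = (-7, 14, -7)
Step 3: (-7, 14, -7) -> (-(-7), -(-7), -(14)) = (7, 7, -14)
Step 4: (7, 7, -14) -> (-(-14), -(7), -(7)) = (14, -7, -7)

Answer: 14 -7 -7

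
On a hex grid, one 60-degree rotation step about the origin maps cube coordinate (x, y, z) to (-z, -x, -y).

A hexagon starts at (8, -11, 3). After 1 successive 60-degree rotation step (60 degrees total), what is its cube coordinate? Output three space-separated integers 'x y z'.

Start: (8, -11, 3)
Step 1: (8, -11, 3) -> (-(3), -(8), -(-11)) = (-3, -8, 11)

Answer: -3 -8 11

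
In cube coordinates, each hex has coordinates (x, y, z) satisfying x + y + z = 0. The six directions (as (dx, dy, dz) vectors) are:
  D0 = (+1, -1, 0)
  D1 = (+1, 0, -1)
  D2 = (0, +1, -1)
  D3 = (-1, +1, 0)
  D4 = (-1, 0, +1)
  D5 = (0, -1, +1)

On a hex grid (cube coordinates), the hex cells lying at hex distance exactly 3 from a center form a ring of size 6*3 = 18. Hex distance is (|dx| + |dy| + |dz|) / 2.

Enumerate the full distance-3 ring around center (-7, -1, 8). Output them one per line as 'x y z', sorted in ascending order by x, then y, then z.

Answer: -10 -1 11
-10 0 10
-10 1 9
-10 2 8
-9 -2 11
-9 2 7
-8 -3 11
-8 2 6
-7 -4 11
-7 2 5
-6 -4 10
-6 1 5
-5 -4 9
-5 0 5
-4 -4 8
-4 -3 7
-4 -2 6
-4 -1 5

Derivation:
Walk ring at distance 3 from (-7, -1, 8):
Start at center + D4*3 = (-10, -1, 11)
  hex 0: (-10, -1, 11)
  hex 1: (-9, -2, 11)
  hex 2: (-8, -3, 11)
  hex 3: (-7, -4, 11)
  hex 4: (-6, -4, 10)
  hex 5: (-5, -4, 9)
  hex 6: (-4, -4, 8)
  hex 7: (-4, -3, 7)
  hex 8: (-4, -2, 6)
  hex 9: (-4, -1, 5)
  hex 10: (-5, 0, 5)
  hex 11: (-6, 1, 5)
  hex 12: (-7, 2, 5)
  hex 13: (-8, 2, 6)
  hex 14: (-9, 2, 7)
  hex 15: (-10, 2, 8)
  hex 16: (-10, 1, 9)
  hex 17: (-10, 0, 10)
Sorted: 18 hexes.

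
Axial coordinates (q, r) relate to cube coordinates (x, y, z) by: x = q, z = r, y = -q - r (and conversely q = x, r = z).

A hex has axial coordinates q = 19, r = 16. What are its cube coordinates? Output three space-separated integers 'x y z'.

Answer: 19 -35 16

Derivation:
x = q = 19
z = r = 16
y = -x - z = -(19) - (16) = -35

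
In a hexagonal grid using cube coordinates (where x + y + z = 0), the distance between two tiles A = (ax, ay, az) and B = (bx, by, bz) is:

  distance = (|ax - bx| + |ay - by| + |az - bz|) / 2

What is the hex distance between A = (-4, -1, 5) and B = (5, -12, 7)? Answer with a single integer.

|ax - bx| = |-4 - 5| = 9
|ay - by| = |-1 - (-12)| = 11
|az - bz| = |5 - 7| = 2
distance = (9 + 11 + 2) / 2 = 22 / 2 = 11

Answer: 11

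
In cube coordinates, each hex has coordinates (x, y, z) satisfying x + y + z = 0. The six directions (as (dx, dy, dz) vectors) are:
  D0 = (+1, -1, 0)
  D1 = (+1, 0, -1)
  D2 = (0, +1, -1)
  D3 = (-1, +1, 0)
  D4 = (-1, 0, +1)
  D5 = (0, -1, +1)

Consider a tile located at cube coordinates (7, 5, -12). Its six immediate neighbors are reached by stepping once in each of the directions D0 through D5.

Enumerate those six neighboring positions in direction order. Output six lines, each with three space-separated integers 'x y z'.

Answer: 8 4 -12
8 5 -13
7 6 -13
6 6 -12
6 5 -11
7 4 -11

Derivation:
Center: (7, 5, -12). Add each direction:
  D0: (7, 5, -12) + (1, -1, 0) = (8, 4, -12)
  D1: (7, 5, -12) + (1, 0, -1) = (8, 5, -13)
  D2: (7, 5, -12) + (0, 1, -1) = (7, 6, -13)
  D3: (7, 5, -12) + (-1, 1, 0) = (6, 6, -12)
  D4: (7, 5, -12) + (-1, 0, 1) = (6, 5, -11)
  D5: (7, 5, -12) + (0, -1, 1) = (7, 4, -11)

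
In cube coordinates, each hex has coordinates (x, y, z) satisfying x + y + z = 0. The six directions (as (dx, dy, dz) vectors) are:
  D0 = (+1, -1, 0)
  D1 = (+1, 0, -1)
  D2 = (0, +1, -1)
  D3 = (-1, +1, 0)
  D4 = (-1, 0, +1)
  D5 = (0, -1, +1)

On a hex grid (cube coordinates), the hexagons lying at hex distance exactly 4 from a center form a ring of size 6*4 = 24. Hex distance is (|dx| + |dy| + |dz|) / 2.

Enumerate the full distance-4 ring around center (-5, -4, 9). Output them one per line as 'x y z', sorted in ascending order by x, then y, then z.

Answer: -9 -4 13
-9 -3 12
-9 -2 11
-9 -1 10
-9 0 9
-8 -5 13
-8 0 8
-7 -6 13
-7 0 7
-6 -7 13
-6 0 6
-5 -8 13
-5 0 5
-4 -8 12
-4 -1 5
-3 -8 11
-3 -2 5
-2 -8 10
-2 -3 5
-1 -8 9
-1 -7 8
-1 -6 7
-1 -5 6
-1 -4 5

Derivation:
Walk ring at distance 4 from (-5, -4, 9):
Start at center + D4*4 = (-9, -4, 13)
  hex 0: (-9, -4, 13)
  hex 1: (-8, -5, 13)
  hex 2: (-7, -6, 13)
  hex 3: (-6, -7, 13)
  hex 4: (-5, -8, 13)
  hex 5: (-4, -8, 12)
  hex 6: (-3, -8, 11)
  hex 7: (-2, -8, 10)
  hex 8: (-1, -8, 9)
  hex 9: (-1, -7, 8)
  hex 10: (-1, -6, 7)
  hex 11: (-1, -5, 6)
  hex 12: (-1, -4, 5)
  hex 13: (-2, -3, 5)
  hex 14: (-3, -2, 5)
  hex 15: (-4, -1, 5)
  hex 16: (-5, 0, 5)
  hex 17: (-6, 0, 6)
  hex 18: (-7, 0, 7)
  hex 19: (-8, 0, 8)
  hex 20: (-9, 0, 9)
  hex 21: (-9, -1, 10)
  hex 22: (-9, -2, 11)
  hex 23: (-9, -3, 12)
Sorted: 24 hexes.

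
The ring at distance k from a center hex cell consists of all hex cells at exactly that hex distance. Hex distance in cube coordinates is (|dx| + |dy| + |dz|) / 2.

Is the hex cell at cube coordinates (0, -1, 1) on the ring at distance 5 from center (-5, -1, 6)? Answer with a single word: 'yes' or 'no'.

|px - cx| = |0 - (-5)| = 5
|py - cy| = |-1 - (-1)| = 0
|pz - cz| = |1 - 6| = 5
distance = (5+0+5)/2 = 10/2 = 5
radius = 5; distance == radius -> yes

Answer: yes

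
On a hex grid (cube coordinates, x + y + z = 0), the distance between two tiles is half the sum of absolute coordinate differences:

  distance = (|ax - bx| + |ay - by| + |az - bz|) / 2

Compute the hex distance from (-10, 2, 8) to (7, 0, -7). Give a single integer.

Answer: 17

Derivation:
|ax - bx| = |-10 - 7| = 17
|ay - by| = |2 - 0| = 2
|az - bz| = |8 - (-7)| = 15
distance = (17 + 2 + 15) / 2 = 34 / 2 = 17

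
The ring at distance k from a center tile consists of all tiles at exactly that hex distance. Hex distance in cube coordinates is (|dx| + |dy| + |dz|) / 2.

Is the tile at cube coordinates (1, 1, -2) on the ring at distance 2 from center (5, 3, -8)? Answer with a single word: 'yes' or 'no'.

|px - cx| = |1 - 5| = 4
|py - cy| = |1 - 3| = 2
|pz - cz| = |-2 - (-8)| = 6
distance = (4+2+6)/2 = 12/2 = 6
radius = 2; distance != radius -> no

Answer: no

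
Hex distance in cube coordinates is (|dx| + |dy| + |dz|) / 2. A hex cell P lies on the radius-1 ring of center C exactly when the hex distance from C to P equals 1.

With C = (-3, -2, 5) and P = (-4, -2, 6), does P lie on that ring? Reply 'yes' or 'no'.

|px - cx| = |-4 - (-3)| = 1
|py - cy| = |-2 - (-2)| = 0
|pz - cz| = |6 - 5| = 1
distance = (1+0+1)/2 = 2/2 = 1
radius = 1; distance == radius -> yes

Answer: yes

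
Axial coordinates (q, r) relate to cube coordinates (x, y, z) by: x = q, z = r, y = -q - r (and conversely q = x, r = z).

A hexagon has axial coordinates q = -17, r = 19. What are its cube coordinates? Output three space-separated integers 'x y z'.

Answer: -17 -2 19

Derivation:
x = q = -17
z = r = 19
y = -x - z = -(-17) - (19) = -2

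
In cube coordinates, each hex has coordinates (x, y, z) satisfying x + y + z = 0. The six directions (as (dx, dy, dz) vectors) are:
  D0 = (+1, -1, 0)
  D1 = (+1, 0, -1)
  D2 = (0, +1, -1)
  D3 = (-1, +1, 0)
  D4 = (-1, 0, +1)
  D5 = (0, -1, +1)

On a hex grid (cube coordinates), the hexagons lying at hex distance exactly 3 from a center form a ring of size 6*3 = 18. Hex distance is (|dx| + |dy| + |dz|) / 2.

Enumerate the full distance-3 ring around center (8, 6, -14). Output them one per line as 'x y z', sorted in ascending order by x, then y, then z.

Walk ring at distance 3 from (8, 6, -14):
Start at center + D4*3 = (5, 6, -11)
  hex 0: (5, 6, -11)
  hex 1: (6, 5, -11)
  hex 2: (7, 4, -11)
  hex 3: (8, 3, -11)
  hex 4: (9, 3, -12)
  hex 5: (10, 3, -13)
  hex 6: (11, 3, -14)
  hex 7: (11, 4, -15)
  hex 8: (11, 5, -16)
  hex 9: (11, 6, -17)
  hex 10: (10, 7, -17)
  hex 11: (9, 8, -17)
  hex 12: (8, 9, -17)
  hex 13: (7, 9, -16)
  hex 14: (6, 9, -15)
  hex 15: (5, 9, -14)
  hex 16: (5, 8, -13)
  hex 17: (5, 7, -12)
Sorted: 18 hexes.

Answer: 5 6 -11
5 7 -12
5 8 -13
5 9 -14
6 5 -11
6 9 -15
7 4 -11
7 9 -16
8 3 -11
8 9 -17
9 3 -12
9 8 -17
10 3 -13
10 7 -17
11 3 -14
11 4 -15
11 5 -16
11 6 -17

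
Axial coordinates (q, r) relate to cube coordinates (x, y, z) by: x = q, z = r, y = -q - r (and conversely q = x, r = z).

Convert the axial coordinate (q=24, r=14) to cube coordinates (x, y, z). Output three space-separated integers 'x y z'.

Answer: 24 -38 14

Derivation:
x = q = 24
z = r = 14
y = -x - z = -(24) - (14) = -38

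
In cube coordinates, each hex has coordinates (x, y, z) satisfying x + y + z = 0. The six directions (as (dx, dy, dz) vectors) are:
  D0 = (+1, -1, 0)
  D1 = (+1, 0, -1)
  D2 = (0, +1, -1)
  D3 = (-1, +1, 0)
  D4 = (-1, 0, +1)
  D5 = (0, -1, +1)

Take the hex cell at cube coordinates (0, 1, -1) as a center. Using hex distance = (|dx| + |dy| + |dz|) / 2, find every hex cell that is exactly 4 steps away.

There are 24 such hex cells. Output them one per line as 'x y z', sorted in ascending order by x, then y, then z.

Answer: -4 1 3
-4 2 2
-4 3 1
-4 4 0
-4 5 -1
-3 0 3
-3 5 -2
-2 -1 3
-2 5 -3
-1 -2 3
-1 5 -4
0 -3 3
0 5 -5
1 -3 2
1 4 -5
2 -3 1
2 3 -5
3 -3 0
3 2 -5
4 -3 -1
4 -2 -2
4 -1 -3
4 0 -4
4 1 -5

Derivation:
Walk ring at distance 4 from (0, 1, -1):
Start at center + D4*4 = (-4, 1, 3)
  hex 0: (-4, 1, 3)
  hex 1: (-3, 0, 3)
  hex 2: (-2, -1, 3)
  hex 3: (-1, -2, 3)
  hex 4: (0, -3, 3)
  hex 5: (1, -3, 2)
  hex 6: (2, -3, 1)
  hex 7: (3, -3, 0)
  hex 8: (4, -3, -1)
  hex 9: (4, -2, -2)
  hex 10: (4, -1, -3)
  hex 11: (4, 0, -4)
  hex 12: (4, 1, -5)
  hex 13: (3, 2, -5)
  hex 14: (2, 3, -5)
  hex 15: (1, 4, -5)
  hex 16: (0, 5, -5)
  hex 17: (-1, 5, -4)
  hex 18: (-2, 5, -3)
  hex 19: (-3, 5, -2)
  hex 20: (-4, 5, -1)
  hex 21: (-4, 4, 0)
  hex 22: (-4, 3, 1)
  hex 23: (-4, 2, 2)
Sorted: 24 hexes.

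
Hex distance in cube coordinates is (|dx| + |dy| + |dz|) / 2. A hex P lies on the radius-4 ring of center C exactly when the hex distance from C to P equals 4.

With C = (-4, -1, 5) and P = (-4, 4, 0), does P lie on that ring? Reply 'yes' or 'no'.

|px - cx| = |-4 - (-4)| = 0
|py - cy| = |4 - (-1)| = 5
|pz - cz| = |0 - 5| = 5
distance = (0+5+5)/2 = 10/2 = 5
radius = 4; distance != radius -> no

Answer: no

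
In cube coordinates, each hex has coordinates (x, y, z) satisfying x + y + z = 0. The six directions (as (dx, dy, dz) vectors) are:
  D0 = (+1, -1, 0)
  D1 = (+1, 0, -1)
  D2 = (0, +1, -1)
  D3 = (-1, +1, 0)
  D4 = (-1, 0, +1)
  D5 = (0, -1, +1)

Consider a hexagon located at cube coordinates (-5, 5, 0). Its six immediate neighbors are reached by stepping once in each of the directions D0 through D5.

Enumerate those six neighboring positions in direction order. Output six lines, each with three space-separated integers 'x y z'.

Answer: -4 4 0
-4 5 -1
-5 6 -1
-6 6 0
-6 5 1
-5 4 1

Derivation:
Center: (-5, 5, 0). Add each direction:
  D0: (-5, 5, 0) + (1, -1, 0) = (-4, 4, 0)
  D1: (-5, 5, 0) + (1, 0, -1) = (-4, 5, -1)
  D2: (-5, 5, 0) + (0, 1, -1) = (-5, 6, -1)
  D3: (-5, 5, 0) + (-1, 1, 0) = (-6, 6, 0)
  D4: (-5, 5, 0) + (-1, 0, 1) = (-6, 5, 1)
  D5: (-5, 5, 0) + (0, -1, 1) = (-5, 4, 1)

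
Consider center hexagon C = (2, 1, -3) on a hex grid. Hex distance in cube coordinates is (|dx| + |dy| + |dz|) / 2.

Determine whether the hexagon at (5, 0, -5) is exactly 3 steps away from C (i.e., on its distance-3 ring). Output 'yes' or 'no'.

|px - cx| = |5 - 2| = 3
|py - cy| = |0 - 1| = 1
|pz - cz| = |-5 - (-3)| = 2
distance = (3+1+2)/2 = 6/2 = 3
radius = 3; distance == radius -> yes

Answer: yes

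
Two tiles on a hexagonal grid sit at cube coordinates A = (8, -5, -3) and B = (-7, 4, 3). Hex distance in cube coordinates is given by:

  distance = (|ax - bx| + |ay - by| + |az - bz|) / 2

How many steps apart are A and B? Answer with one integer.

Answer: 15

Derivation:
|ax - bx| = |8 - (-7)| = 15
|ay - by| = |-5 - 4| = 9
|az - bz| = |-3 - 3| = 6
distance = (15 + 9 + 6) / 2 = 30 / 2 = 15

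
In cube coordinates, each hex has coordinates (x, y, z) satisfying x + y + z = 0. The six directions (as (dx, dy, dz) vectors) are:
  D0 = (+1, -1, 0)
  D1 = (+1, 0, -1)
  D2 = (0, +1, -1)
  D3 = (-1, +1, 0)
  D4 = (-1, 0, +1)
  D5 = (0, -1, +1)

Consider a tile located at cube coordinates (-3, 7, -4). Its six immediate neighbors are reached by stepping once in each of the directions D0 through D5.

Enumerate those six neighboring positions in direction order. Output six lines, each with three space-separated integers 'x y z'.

Answer: -2 6 -4
-2 7 -5
-3 8 -5
-4 8 -4
-4 7 -3
-3 6 -3

Derivation:
Center: (-3, 7, -4). Add each direction:
  D0: (-3, 7, -4) + (1, -1, 0) = (-2, 6, -4)
  D1: (-3, 7, -4) + (1, 0, -1) = (-2, 7, -5)
  D2: (-3, 7, -4) + (0, 1, -1) = (-3, 8, -5)
  D3: (-3, 7, -4) + (-1, 1, 0) = (-4, 8, -4)
  D4: (-3, 7, -4) + (-1, 0, 1) = (-4, 7, -3)
  D5: (-3, 7, -4) + (0, -1, 1) = (-3, 6, -3)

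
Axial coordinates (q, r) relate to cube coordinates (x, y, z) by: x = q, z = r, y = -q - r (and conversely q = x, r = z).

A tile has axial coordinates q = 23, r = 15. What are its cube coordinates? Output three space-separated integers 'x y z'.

x = q = 23
z = r = 15
y = -x - z = -(23) - (15) = -38

Answer: 23 -38 15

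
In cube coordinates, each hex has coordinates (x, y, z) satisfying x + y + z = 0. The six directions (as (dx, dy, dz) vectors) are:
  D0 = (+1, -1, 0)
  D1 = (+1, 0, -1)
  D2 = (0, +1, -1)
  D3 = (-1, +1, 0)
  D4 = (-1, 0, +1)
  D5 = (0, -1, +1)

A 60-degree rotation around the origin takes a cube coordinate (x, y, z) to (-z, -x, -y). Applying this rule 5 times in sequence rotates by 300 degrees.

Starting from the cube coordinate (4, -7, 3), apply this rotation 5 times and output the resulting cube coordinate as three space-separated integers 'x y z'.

Answer: 7 -3 -4

Derivation:
Start: (4, -7, 3)
Step 1: (4, -7, 3) -> (-(3), -(4), -(-7)) = (-3, -4, 7)
Step 2: (-3, -4, 7) -> (-(7), -(-3), -(-4)) = (-7, 3, 4)
Step 3: (-7, 3, 4) -> (-(4), -(-7), -(3)) = (-4, 7, -3)
Step 4: (-4, 7, -3) -> (-(-3), -(-4), -(7)) = (3, 4, -7)
Step 5: (3, 4, -7) -> (-(-7), -(3), -(4)) = (7, -3, -4)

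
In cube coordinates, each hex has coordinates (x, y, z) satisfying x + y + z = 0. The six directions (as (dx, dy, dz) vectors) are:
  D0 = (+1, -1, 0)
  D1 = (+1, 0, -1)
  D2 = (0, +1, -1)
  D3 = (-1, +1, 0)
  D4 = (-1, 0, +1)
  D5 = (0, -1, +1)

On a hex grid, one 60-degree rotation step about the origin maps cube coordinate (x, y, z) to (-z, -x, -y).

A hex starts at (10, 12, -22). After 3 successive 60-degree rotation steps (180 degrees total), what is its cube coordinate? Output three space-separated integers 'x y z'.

Answer: -10 -12 22

Derivation:
Start: (10, 12, -22)
Step 1: (10, 12, -22) -> (-(-22), -(10), -(12)) = (22, -10, -12)
Step 2: (22, -10, -12) -> (-(-12), -(22), -(-10)) = (12, -22, 10)
Step 3: (12, -22, 10) -> (-(10), -(12), -(-22)) = (-10, -12, 22)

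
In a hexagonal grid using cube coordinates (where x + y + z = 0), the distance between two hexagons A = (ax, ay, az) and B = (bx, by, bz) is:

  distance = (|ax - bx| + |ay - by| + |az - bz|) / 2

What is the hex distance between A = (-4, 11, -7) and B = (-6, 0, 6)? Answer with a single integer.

Answer: 13

Derivation:
|ax - bx| = |-4 - (-6)| = 2
|ay - by| = |11 - 0| = 11
|az - bz| = |-7 - 6| = 13
distance = (2 + 11 + 13) / 2 = 26 / 2 = 13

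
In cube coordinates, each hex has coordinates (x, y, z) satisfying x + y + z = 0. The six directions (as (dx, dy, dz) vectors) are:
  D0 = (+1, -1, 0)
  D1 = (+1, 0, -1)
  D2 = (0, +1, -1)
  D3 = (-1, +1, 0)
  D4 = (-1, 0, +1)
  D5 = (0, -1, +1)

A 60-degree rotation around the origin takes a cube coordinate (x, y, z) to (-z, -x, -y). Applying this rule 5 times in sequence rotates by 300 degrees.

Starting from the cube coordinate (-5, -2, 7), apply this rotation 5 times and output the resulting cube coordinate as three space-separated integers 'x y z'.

Answer: 2 -7 5

Derivation:
Start: (-5, -2, 7)
Step 1: (-5, -2, 7) -> (-(7), -(-5), -(-2)) = (-7, 5, 2)
Step 2: (-7, 5, 2) -> (-(2), -(-7), -(5)) = (-2, 7, -5)
Step 3: (-2, 7, -5) -> (-(-5), -(-2), -(7)) = (5, 2, -7)
Step 4: (5, 2, -7) -> (-(-7), -(5), -(2)) = (7, -5, -2)
Step 5: (7, -5, -2) -> (-(-2), -(7), -(-5)) = (2, -7, 5)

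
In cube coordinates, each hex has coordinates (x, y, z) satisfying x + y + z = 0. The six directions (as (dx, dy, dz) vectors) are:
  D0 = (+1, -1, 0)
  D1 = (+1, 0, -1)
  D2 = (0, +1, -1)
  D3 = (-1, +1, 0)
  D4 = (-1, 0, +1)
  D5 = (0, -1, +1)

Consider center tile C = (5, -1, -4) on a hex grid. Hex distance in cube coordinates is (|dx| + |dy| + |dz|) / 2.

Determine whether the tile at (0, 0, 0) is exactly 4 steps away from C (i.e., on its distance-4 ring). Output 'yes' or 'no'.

|px - cx| = |0 - 5| = 5
|py - cy| = |0 - (-1)| = 1
|pz - cz| = |0 - (-4)| = 4
distance = (5+1+4)/2 = 10/2 = 5
radius = 4; distance != radius -> no

Answer: no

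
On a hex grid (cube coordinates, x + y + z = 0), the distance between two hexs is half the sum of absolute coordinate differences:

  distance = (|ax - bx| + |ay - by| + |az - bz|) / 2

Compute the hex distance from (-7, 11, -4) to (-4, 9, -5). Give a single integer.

|ax - bx| = |-7 - (-4)| = 3
|ay - by| = |11 - 9| = 2
|az - bz| = |-4 - (-5)| = 1
distance = (3 + 2 + 1) / 2 = 6 / 2 = 3

Answer: 3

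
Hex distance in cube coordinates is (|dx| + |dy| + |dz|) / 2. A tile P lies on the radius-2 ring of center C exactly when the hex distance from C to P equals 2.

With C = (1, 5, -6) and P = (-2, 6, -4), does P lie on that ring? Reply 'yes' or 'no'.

Answer: no

Derivation:
|px - cx| = |-2 - 1| = 3
|py - cy| = |6 - 5| = 1
|pz - cz| = |-4 - (-6)| = 2
distance = (3+1+2)/2 = 6/2 = 3
radius = 2; distance != radius -> no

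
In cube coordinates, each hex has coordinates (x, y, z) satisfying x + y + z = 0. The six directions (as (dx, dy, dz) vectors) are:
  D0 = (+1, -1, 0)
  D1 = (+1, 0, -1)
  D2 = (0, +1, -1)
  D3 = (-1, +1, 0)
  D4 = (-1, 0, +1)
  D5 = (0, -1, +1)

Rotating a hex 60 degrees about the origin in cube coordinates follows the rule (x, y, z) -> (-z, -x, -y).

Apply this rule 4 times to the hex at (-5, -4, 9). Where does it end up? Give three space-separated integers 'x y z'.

Answer: 9 -5 -4

Derivation:
Start: (-5, -4, 9)
Step 1: (-5, -4, 9) -> (-(9), -(-5), -(-4)) = (-9, 5, 4)
Step 2: (-9, 5, 4) -> (-(4), -(-9), -(5)) = (-4, 9, -5)
Step 3: (-4, 9, -5) -> (-(-5), -(-4), -(9)) = (5, 4, -9)
Step 4: (5, 4, -9) -> (-(-9), -(5), -(4)) = (9, -5, -4)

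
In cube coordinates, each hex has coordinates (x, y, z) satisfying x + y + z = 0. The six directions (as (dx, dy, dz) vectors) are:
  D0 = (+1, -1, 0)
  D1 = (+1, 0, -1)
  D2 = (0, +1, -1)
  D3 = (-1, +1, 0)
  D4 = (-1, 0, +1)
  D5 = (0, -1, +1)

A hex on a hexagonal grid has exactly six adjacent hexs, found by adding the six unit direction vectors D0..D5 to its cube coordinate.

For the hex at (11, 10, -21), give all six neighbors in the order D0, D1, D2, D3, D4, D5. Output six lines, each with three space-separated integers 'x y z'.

Answer: 12 9 -21
12 10 -22
11 11 -22
10 11 -21
10 10 -20
11 9 -20

Derivation:
Center: (11, 10, -21). Add each direction:
  D0: (11, 10, -21) + (1, -1, 0) = (12, 9, -21)
  D1: (11, 10, -21) + (1, 0, -1) = (12, 10, -22)
  D2: (11, 10, -21) + (0, 1, -1) = (11, 11, -22)
  D3: (11, 10, -21) + (-1, 1, 0) = (10, 11, -21)
  D4: (11, 10, -21) + (-1, 0, 1) = (10, 10, -20)
  D5: (11, 10, -21) + (0, -1, 1) = (11, 9, -20)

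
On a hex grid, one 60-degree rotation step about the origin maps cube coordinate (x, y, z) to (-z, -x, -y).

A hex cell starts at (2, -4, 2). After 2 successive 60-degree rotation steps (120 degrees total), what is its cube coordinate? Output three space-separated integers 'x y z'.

Answer: -4 2 2

Derivation:
Start: (2, -4, 2)
Step 1: (2, -4, 2) -> (-(2), -(2), -(-4)) = (-2, -2, 4)
Step 2: (-2, -2, 4) -> (-(4), -(-2), -(-2)) = (-4, 2, 2)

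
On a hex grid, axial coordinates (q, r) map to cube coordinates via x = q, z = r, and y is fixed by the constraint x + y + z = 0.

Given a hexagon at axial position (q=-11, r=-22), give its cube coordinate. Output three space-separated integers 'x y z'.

Answer: -11 33 -22

Derivation:
x = q = -11
z = r = -22
y = -x - z = -(-11) - (-22) = 33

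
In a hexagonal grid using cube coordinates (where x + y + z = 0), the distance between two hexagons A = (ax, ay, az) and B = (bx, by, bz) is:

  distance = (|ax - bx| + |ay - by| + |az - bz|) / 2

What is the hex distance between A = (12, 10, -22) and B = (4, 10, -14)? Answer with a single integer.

|ax - bx| = |12 - 4| = 8
|ay - by| = |10 - 10| = 0
|az - bz| = |-22 - (-14)| = 8
distance = (8 + 0 + 8) / 2 = 16 / 2 = 8

Answer: 8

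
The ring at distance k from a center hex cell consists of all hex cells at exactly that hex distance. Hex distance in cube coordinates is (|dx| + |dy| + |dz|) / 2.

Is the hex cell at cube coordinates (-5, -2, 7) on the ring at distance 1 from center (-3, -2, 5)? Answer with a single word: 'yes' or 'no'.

|px - cx| = |-5 - (-3)| = 2
|py - cy| = |-2 - (-2)| = 0
|pz - cz| = |7 - 5| = 2
distance = (2+0+2)/2 = 4/2 = 2
radius = 1; distance != radius -> no

Answer: no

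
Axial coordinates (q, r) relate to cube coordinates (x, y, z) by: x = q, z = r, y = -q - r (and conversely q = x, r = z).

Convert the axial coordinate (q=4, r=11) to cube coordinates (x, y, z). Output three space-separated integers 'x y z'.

x = q = 4
z = r = 11
y = -x - z = -(4) - (11) = -15

Answer: 4 -15 11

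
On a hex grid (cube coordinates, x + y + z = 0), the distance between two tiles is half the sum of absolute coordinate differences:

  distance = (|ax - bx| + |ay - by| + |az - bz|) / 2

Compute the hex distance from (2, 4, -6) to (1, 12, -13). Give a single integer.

Answer: 8

Derivation:
|ax - bx| = |2 - 1| = 1
|ay - by| = |4 - 12| = 8
|az - bz| = |-6 - (-13)| = 7
distance = (1 + 8 + 7) / 2 = 16 / 2 = 8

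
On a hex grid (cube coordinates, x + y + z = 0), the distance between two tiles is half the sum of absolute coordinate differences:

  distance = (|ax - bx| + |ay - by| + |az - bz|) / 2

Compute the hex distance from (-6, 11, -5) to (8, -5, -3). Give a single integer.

|ax - bx| = |-6 - 8| = 14
|ay - by| = |11 - (-5)| = 16
|az - bz| = |-5 - (-3)| = 2
distance = (14 + 16 + 2) / 2 = 32 / 2 = 16

Answer: 16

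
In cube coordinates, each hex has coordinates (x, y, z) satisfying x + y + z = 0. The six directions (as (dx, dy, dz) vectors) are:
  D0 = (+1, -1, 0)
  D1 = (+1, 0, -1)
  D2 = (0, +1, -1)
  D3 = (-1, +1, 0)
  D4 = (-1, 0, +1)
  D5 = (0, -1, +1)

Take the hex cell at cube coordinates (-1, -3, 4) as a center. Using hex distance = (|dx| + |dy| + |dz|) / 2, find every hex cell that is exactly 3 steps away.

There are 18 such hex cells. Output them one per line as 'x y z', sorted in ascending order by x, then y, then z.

Walk ring at distance 3 from (-1, -3, 4):
Start at center + D4*3 = (-4, -3, 7)
  hex 0: (-4, -3, 7)
  hex 1: (-3, -4, 7)
  hex 2: (-2, -5, 7)
  hex 3: (-1, -6, 7)
  hex 4: (0, -6, 6)
  hex 5: (1, -6, 5)
  hex 6: (2, -6, 4)
  hex 7: (2, -5, 3)
  hex 8: (2, -4, 2)
  hex 9: (2, -3, 1)
  hex 10: (1, -2, 1)
  hex 11: (0, -1, 1)
  hex 12: (-1, 0, 1)
  hex 13: (-2, 0, 2)
  hex 14: (-3, 0, 3)
  hex 15: (-4, 0, 4)
  hex 16: (-4, -1, 5)
  hex 17: (-4, -2, 6)
Sorted: 18 hexes.

Answer: -4 -3 7
-4 -2 6
-4 -1 5
-4 0 4
-3 -4 7
-3 0 3
-2 -5 7
-2 0 2
-1 -6 7
-1 0 1
0 -6 6
0 -1 1
1 -6 5
1 -2 1
2 -6 4
2 -5 3
2 -4 2
2 -3 1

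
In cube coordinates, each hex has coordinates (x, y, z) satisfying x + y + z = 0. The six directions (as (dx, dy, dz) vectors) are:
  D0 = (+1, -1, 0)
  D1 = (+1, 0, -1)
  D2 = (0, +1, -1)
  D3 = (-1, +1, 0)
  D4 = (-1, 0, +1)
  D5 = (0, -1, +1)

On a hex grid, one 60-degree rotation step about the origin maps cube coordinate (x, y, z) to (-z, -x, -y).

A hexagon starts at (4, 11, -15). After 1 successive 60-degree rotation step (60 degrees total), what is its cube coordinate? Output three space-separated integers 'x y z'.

Answer: 15 -4 -11

Derivation:
Start: (4, 11, -15)
Step 1: (4, 11, -15) -> (-(-15), -(4), -(11)) = (15, -4, -11)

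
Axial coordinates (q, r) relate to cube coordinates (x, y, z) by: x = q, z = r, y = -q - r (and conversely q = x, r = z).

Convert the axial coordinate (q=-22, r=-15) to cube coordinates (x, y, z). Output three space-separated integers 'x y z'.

x = q = -22
z = r = -15
y = -x - z = -(-22) - (-15) = 37

Answer: -22 37 -15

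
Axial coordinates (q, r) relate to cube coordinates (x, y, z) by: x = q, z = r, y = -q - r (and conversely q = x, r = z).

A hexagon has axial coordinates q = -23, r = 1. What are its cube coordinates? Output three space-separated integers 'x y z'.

x = q = -23
z = r = 1
y = -x - z = -(-23) - (1) = 22

Answer: -23 22 1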